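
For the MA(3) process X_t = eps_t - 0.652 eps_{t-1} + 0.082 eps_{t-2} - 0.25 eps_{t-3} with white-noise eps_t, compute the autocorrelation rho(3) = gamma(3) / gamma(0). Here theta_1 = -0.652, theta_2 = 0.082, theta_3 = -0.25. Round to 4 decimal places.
\rho(3) = -0.1673

For an MA(q) process with theta_0 = 1, the autocovariance is
  gamma(k) = sigma^2 * sum_{i=0..q-k} theta_i * theta_{i+k},
and rho(k) = gamma(k) / gamma(0). Sigma^2 cancels.
  numerator   = (1)*(-0.25) = -0.25.
  denominator = (1)^2 + (-0.652)^2 + (0.082)^2 + (-0.25)^2 = 1.494328.
  rho(3) = -0.25 / 1.494328 = -0.1673.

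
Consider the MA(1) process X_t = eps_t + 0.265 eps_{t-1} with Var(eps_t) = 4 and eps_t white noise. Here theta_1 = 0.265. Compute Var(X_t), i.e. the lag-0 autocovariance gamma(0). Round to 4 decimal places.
\gamma(0) = 4.2809

For an MA(q) process X_t = eps_t + sum_i theta_i eps_{t-i} with
Var(eps_t) = sigma^2, the variance is
  gamma(0) = sigma^2 * (1 + sum_i theta_i^2).
  sum_i theta_i^2 = (0.265)^2 = 0.070225.
  gamma(0) = 4 * (1 + 0.070225) = 4 * 1.070225 = 4.2809.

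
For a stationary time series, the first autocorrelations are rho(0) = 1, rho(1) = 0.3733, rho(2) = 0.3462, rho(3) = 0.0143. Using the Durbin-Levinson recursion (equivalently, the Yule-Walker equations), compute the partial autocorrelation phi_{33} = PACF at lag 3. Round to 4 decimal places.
\phi_{33} = -0.2141

The PACF at lag k is phi_{kk}, the last component of the solution
to the Yule-Walker system G_k phi = r_k where
  (G_k)_{ij} = rho(|i - j|), (r_k)_i = rho(i), i,j = 1..k.
Equivalently, Durbin-Levinson gives phi_{kk} iteratively:
  phi_{11} = rho(1)
  phi_{kk} = [rho(k) - sum_{j=1..k-1} phi_{k-1,j} rho(k-j)]
            / [1 - sum_{j=1..k-1} phi_{k-1,j} rho(j)],
  phi_{k,j} = phi_{k-1,j} - phi_{kk} phi_{k-1,k-j},  j = 1..k-1.
Step k = 1:
  phi_11 = rho(1) = 0.3733.
Step k = 2:
  phi_22 = [rho(2) - phi_11 rho(1)] / [1 - phi_11 rho(1)] = [0.3462 - (0.3733)(0.3733)] / [1 - (0.3733)(0.3733)]
         = 0.20684711 / 0.86064711 = 0.240339.
  Update: phi_21 = phi_11 - phi_22 phi_11 = 0.3733 - (0.240339)(0.3733) = 0.283581.
Step k = 3:
  phi_33 = [rho(3) - phi_21 rho(2) - phi_22 rho(1)] / [1 - phi_21 rho(1) - phi_22 rho(2)]
    numerator   = 0.0143 - (0.283581)(0.3462) - (0.240339)(0.3733) = -0.17359446
    denominator = 1 - (0.283581)(0.3733) - (0.240339)(0.3462) = 0.81093367
  phi_33 = -0.17359446 / 0.81093367 = -0.2141.
Therefore phi_{33} = -0.2141.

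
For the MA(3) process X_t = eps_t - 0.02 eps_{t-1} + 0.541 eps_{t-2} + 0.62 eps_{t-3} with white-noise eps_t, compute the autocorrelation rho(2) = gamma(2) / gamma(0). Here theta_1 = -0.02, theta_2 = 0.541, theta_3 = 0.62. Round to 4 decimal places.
\rho(2) = 0.3151

For an MA(q) process with theta_0 = 1, the autocovariance is
  gamma(k) = sigma^2 * sum_{i=0..q-k} theta_i * theta_{i+k},
and rho(k) = gamma(k) / gamma(0). Sigma^2 cancels.
  numerator   = (1)*(0.541) + (-0.02)*(0.62) = 0.5286.
  denominator = (1)^2 + (-0.02)^2 + (0.541)^2 + (0.62)^2 = 1.677481.
  rho(2) = 0.5286 / 1.677481 = 0.3151.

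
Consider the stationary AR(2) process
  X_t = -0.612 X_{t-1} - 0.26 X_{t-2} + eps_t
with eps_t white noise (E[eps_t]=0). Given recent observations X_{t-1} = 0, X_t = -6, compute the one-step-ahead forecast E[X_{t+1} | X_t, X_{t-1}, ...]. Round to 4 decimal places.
E[X_{t+1} \mid \mathcal F_t] = 3.6720

For an AR(p) model X_t = c + sum_i phi_i X_{t-i} + eps_t, the
one-step-ahead conditional mean is
  E[X_{t+1} | X_t, ...] = c + sum_i phi_i X_{t+1-i}.
Substitute known values:
  E[X_{t+1} | ...] = (-0.612) * (-6) + (-0.26) * (0)
                   = 3.6720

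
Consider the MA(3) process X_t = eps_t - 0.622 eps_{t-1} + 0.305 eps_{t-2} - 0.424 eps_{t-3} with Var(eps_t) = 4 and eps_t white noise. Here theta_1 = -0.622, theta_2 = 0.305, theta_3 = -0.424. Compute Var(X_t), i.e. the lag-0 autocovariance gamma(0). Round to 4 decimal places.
\gamma(0) = 6.6387

For an MA(q) process X_t = eps_t + sum_i theta_i eps_{t-i} with
Var(eps_t) = sigma^2, the variance is
  gamma(0) = sigma^2 * (1 + sum_i theta_i^2).
  sum_i theta_i^2 = (-0.622)^2 + (0.305)^2 + (-0.424)^2 = 0.386884 + 0.093025 + 0.179776 = 0.659685.
  gamma(0) = 4 * (1 + 0.659685) = 4 * 1.659685 = 6.63874, which rounds to 6.6387.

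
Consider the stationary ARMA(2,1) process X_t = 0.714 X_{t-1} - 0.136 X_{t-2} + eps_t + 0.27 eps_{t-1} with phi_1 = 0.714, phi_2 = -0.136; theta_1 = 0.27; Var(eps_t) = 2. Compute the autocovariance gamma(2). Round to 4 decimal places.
\gamma(2) = 1.8272

Multiply the model equation by X_{t-k} and take expectations. With theta_0 = psi_0 = 1 and psi_j the MA(infinity) weights, this gives
  gamma(k) - sum_i phi_i gamma(k-i) = c_k,
  c_k = sigma^2 * sum_{j=k..q} theta_j psi_{j-k}   (c_k = 0 for k > q),
using gamma(-m) = gamma(m).
psi-weights needed (psi_j = theta_j + sum_i phi_i psi_{j-i}):
  psi_1 = theta_1 + phi_1 = 0.27 + (0.714) = 0.984
Right-hand sides:
  c_0 = sigma^2 (1 + theta_1 psi_1) = 2 * (1 + (0.27)(0.984)) = 2 * 1.26568 = 2.53136
  c_1 = sigma^2 theta_1 = 2 * (0.27) = 0.54
  c_2 = 0
Equations for k = 0, 1, 2 (AR order 2, c_2 = 0):
  (E0) gamma(0) = phi_1 gamma(1) + phi_2 gamma(2) + c_0
  (E1) gamma(1) = phi_1 gamma(0) + phi_2 gamma(1) + c_1
  (E2) gamma(2) = phi_1 gamma(1) + phi_2 gamma(0)
From (E1): gamma(1) = A gamma(0) + B with
  A = phi_1 / (1 - phi_2) = 0.714 / 1.136 = 0.628521,   B = c_1 / (1 - phi_2) = 0.54 / 1.136 = 0.475352.
Insert (E2) into (E0): gamma(0) (1 - phi_2^2) = phi_1 (1 + phi_2) gamma(1) + c_0.
  phi_1 (1 + phi_2) = (0.714)(0.864) = 0.616896,   1 - phi_2^2 = 0.981504.
Replace gamma(1) by A gamma(0) + B and collect gamma(0):
  gamma(0) [0.981504 - (0.616896)(0.628521)] = (0.616896)(0.475352) + 2.53136
  gamma(0) * 0.593772 = 2.824603
  gamma(0) = 2.824603 / 0.593772 = 4.757051.
  gamma(1) = A gamma(0) + B = (0.628521)(4.757051) + (0.475352) = 3.465259.
  gamma(2) = phi_1 gamma(1) + phi_2 gamma(0) = (0.714)(3.465259) + (-0.136)(4.757051) = 1.827236.
Therefore gamma(2) = 1.8272 (to 4 decimal places).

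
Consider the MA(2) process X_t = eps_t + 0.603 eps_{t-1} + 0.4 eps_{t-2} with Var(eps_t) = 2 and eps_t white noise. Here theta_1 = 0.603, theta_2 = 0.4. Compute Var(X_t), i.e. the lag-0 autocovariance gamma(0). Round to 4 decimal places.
\gamma(0) = 3.0472

For an MA(q) process X_t = eps_t + sum_i theta_i eps_{t-i} with
Var(eps_t) = sigma^2, the variance is
  gamma(0) = sigma^2 * (1 + sum_i theta_i^2).
  sum_i theta_i^2 = (0.603)^2 + (0.4)^2 = 0.363609 + 0.16 = 0.523609.
  gamma(0) = 2 * (1 + 0.523609) = 2 * 1.523609 = 3.047218, which rounds to 3.0472.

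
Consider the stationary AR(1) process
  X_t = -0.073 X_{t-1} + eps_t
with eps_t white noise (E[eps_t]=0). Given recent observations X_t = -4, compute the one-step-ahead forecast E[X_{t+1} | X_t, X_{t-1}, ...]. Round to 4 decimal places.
E[X_{t+1} \mid \mathcal F_t] = 0.2920

For an AR(p) model X_t = c + sum_i phi_i X_{t-i} + eps_t, the
one-step-ahead conditional mean is
  E[X_{t+1} | X_t, ...] = c + sum_i phi_i X_{t+1-i}.
Substitute known values:
  E[X_{t+1} | ...] = (-0.073) * (-4)
                   = 0.2920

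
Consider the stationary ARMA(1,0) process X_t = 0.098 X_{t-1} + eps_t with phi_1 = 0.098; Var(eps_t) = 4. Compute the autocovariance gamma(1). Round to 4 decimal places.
\gamma(1) = 0.3958

Multiply the model equation by X_{t-k} and take expectations. With theta_0 = psi_0 = 1 and psi_j the MA(infinity) weights, this gives
  gamma(k) - sum_i phi_i gamma(k-i) = c_k,
  c_k = sigma^2 * sum_{j=k..q} theta_j psi_{j-k}   (c_k = 0 for k > q),
using gamma(-m) = gamma(m).
Pure AR (q = 0): c_0 = sigma^2 = 4, c_k = 0 for k >= 1.
Equations for k = 0 and k = 1 (AR order 1):
  gamma(0) = phi_1 gamma(1) + c_0
  gamma(1) = phi_1 gamma(0) + c_1
Substituting the second into the first: gamma(0) (1 - phi_1^2) = c_0 + phi_1 c_1, so
  gamma(0) = c_0 / (1 - phi_1^2) = 4 / (1 - (0.098)^2) = 4 / 0.990396 = 4.038789.
  gamma(1) = phi_1 gamma(0) = (0.098)(4.038789) = 0.395801.
Therefore gamma(1) = 0.3958 (to 4 decimal places).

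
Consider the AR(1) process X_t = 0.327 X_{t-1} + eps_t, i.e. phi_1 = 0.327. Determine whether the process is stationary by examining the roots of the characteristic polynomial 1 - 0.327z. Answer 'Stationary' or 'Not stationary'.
\text{Stationary}

The AR(p) characteristic polynomial is P(z) = 1 - 0.327z.
Stationarity requires all roots to lie outside the unit circle, i.e. |z| > 1 for every root.
This is linear in z: 1 + (-0.327) z = 0  =>  z = -1/(-0.327) = 3.058104,  |z| = 3.058104.
Moduli of all roots: 3.0581.
All moduli strictly greater than 1? Yes.
Verdict: Stationary.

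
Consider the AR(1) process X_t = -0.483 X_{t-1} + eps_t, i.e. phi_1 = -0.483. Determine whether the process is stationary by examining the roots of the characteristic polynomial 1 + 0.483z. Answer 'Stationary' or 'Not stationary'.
\text{Stationary}

The AR(p) characteristic polynomial is P(z) = 1 + 0.483z.
Stationarity requires all roots to lie outside the unit circle, i.e. |z| > 1 for every root.
This is linear in z: 1 + (0.483) z = 0  =>  z = -1/(0.483) = -2.070393,  |z| = 2.070393.
Moduli of all roots: 2.0704.
All moduli strictly greater than 1? Yes.
Verdict: Stationary.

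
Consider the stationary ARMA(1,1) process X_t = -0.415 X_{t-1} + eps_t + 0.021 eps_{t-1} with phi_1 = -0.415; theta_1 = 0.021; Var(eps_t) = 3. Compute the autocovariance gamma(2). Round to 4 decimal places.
\gamma(2) = 0.5874

Multiply the model equation by X_{t-k} and take expectations. With theta_0 = psi_0 = 1 and psi_j the MA(infinity) weights, this gives
  gamma(k) - sum_i phi_i gamma(k-i) = c_k,
  c_k = sigma^2 * sum_{j=k..q} theta_j psi_{j-k}   (c_k = 0 for k > q),
using gamma(-m) = gamma(m).
psi-weights needed (psi_j = theta_j + sum_i phi_i psi_{j-i}):
  psi_1 = theta_1 + phi_1 = 0.021 + (-0.415) = -0.394
Right-hand sides:
  c_0 = sigma^2 (1 + theta_1 psi_1) = 3 * (1 + (0.021)(-0.394)) = 3 * 0.991726 = 2.975178
  c_1 = sigma^2 theta_1 = 3 * (0.021) = 0.063
  c_2 = 0
Equations for k = 0 and k = 1 (AR order 1):
  gamma(0) = phi_1 gamma(1) + c_0
  gamma(1) = phi_1 gamma(0) + c_1
Substituting the second into the first: gamma(0) (1 - phi_1^2) = c_0 + phi_1 c_1, so
  gamma(0) = (c_0 + phi_1 c_1) / (1 - phi_1^2) = (2.975178 + (-0.415)(0.063)) / (1 - (-0.415)^2) = 2.949033 / 0.827775 = 3.562602.
  gamma(1) = phi_1 gamma(0) + c_1 = (-0.415)(3.562602) + (0.063) = -1.41548.
For k = 2 (> q): gamma(2) = phi_1 gamma(1) = (-0.415)(-1.41548) = 0.587424.
Therefore gamma(2) = 0.5874 (to 4 decimal places).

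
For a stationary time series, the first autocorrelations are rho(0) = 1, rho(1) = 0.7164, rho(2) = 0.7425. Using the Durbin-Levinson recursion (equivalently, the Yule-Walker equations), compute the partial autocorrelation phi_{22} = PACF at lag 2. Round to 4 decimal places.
\phi_{22} = 0.4710

The PACF at lag k is phi_{kk}, the last component of the solution
to the Yule-Walker system G_k phi = r_k where
  (G_k)_{ij} = rho(|i - j|), (r_k)_i = rho(i), i,j = 1..k.
Equivalently, Durbin-Levinson gives phi_{kk} iteratively:
  phi_{11} = rho(1)
  phi_{kk} = [rho(k) - sum_{j=1..k-1} phi_{k-1,j} rho(k-j)]
            / [1 - sum_{j=1..k-1} phi_{k-1,j} rho(j)],
  phi_{k,j} = phi_{k-1,j} - phi_{kk} phi_{k-1,k-j},  j = 1..k-1.
Step k = 1:
  phi_11 = rho(1) = 0.7164.
Step k = 2:
  phi_22 = [rho(2) - phi_11 rho(1)] / [1 - phi_11 rho(1)] = [0.7425 - (0.7164)(0.7164)] / [1 - (0.7164)(0.7164)]
         = 0.22927104 / 0.48677104 = 0.471.
Therefore phi_{22} = 0.4710.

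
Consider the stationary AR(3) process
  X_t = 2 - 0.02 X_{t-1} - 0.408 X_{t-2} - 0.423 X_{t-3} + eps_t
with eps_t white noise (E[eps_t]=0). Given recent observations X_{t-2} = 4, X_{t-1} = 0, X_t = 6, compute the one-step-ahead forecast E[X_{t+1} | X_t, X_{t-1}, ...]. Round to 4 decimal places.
E[X_{t+1} \mid \mathcal F_t] = 0.1880

For an AR(p) model X_t = c + sum_i phi_i X_{t-i} + eps_t, the
one-step-ahead conditional mean is
  E[X_{t+1} | X_t, ...] = c + sum_i phi_i X_{t+1-i}.
Substitute known values:
  E[X_{t+1} | ...] = 2 + (-0.02) * (6) + (-0.408) * (0) + (-0.423) * (4)
                   = 0.1880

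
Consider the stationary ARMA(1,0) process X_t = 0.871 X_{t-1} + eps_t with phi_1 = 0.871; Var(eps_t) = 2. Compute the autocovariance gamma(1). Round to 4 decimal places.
\gamma(1) = 7.2175

Multiply the model equation by X_{t-k} and take expectations. With theta_0 = psi_0 = 1 and psi_j the MA(infinity) weights, this gives
  gamma(k) - sum_i phi_i gamma(k-i) = c_k,
  c_k = sigma^2 * sum_{j=k..q} theta_j psi_{j-k}   (c_k = 0 for k > q),
using gamma(-m) = gamma(m).
Pure AR (q = 0): c_0 = sigma^2 = 2, c_k = 0 for k >= 1.
Equations for k = 0 and k = 1 (AR order 1):
  gamma(0) = phi_1 gamma(1) + c_0
  gamma(1) = phi_1 gamma(0) + c_1
Substituting the second into the first: gamma(0) (1 - phi_1^2) = c_0 + phi_1 c_1, so
  gamma(0) = c_0 / (1 - phi_1^2) = 2 / (1 - (0.871)^2) = 2 / 0.241359 = 8.286412.
  gamma(1) = phi_1 gamma(0) = (0.871)(8.286412) = 7.217464.
Therefore gamma(1) = 7.2175 (to 4 decimal places).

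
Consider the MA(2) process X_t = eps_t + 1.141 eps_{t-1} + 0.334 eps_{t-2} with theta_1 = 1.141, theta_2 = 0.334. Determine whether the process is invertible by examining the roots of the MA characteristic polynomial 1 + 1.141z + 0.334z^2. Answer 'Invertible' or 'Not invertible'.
\text{Invertible}

The MA(q) characteristic polynomial is P(z) = 1 + 1.141z + 0.334z^2.
Invertibility requires all roots to lie outside the unit circle, i.e. |z| > 1 for every root.
Set 1 + (1.141) z + (0.334) z^2 = 0, i.e. a z^2 + b z + c = 0 with a = 0.334, b = 1.141, c = 1.
Discriminant D = b^2 - 4ac = (1.141)^2 - 4*(0.334)*1 = 1.301881 - (1.336) = -0.034119.
D < 0, so the roots are the complex-conjugate pair z = (-b +/- i sqrt(-D)) / (2a) = -1.7081 +/- 0.2765i.
For a conjugate pair |z|^2 = z * conj(z) = (product of roots) = c/a = 1/(0.334) = 2.994012, so |z| = sqrt(2.994012) = 1.7303 for both roots.
Moduli of all roots: 1.7303, 1.7303.
All moduli strictly greater than 1? Yes.
Verdict: Invertible.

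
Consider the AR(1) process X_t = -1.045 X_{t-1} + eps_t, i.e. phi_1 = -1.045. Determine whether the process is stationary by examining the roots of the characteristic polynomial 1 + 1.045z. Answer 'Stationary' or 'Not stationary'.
\text{Not stationary}

The AR(p) characteristic polynomial is P(z) = 1 + 1.045z.
Stationarity requires all roots to lie outside the unit circle, i.e. |z| > 1 for every root.
This is linear in z: 1 + (1.045) z = 0  =>  z = -1/(1.045) = -0.956938,  |z| = 0.956938.
Moduli of all roots: 0.9569.
All moduli strictly greater than 1? No.
Verdict: Not stationary.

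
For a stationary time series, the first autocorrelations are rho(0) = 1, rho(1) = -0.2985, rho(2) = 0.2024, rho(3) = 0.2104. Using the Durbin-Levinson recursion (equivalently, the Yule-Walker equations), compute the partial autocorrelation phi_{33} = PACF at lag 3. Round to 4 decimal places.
\phi_{33} = 0.3350

The PACF at lag k is phi_{kk}, the last component of the solution
to the Yule-Walker system G_k phi = r_k where
  (G_k)_{ij} = rho(|i - j|), (r_k)_i = rho(i), i,j = 1..k.
Equivalently, Durbin-Levinson gives phi_{kk} iteratively:
  phi_{11} = rho(1)
  phi_{kk} = [rho(k) - sum_{j=1..k-1} phi_{k-1,j} rho(k-j)]
            / [1 - sum_{j=1..k-1} phi_{k-1,j} rho(j)],
  phi_{k,j} = phi_{k-1,j} - phi_{kk} phi_{k-1,k-j},  j = 1..k-1.
Step k = 1:
  phi_11 = rho(1) = -0.2985.
Step k = 2:
  phi_22 = [rho(2) - phi_11 rho(1)] / [1 - phi_11 rho(1)] = [0.2024 - (-0.2985)(-0.2985)] / [1 - (-0.2985)(-0.2985)]
         = 0.11329775 / 0.91089775 = 0.12438.
  Update: phi_21 = phi_11 - phi_22 phi_11 = -0.2985 - (0.12438)(-0.2985) = -0.261372.
Step k = 3:
  phi_33 = [rho(3) - phi_21 rho(2) - phi_22 rho(1)] / [1 - phi_21 rho(1) - phi_22 rho(2)]
    numerator   = 0.2104 - (-0.261372)(0.2024) - (0.12438)(-0.2985) = 0.30042931
    denominator = 1 - (-0.261372)(-0.2985) - (0.12438)(0.2024) = 0.89680574
  phi_33 = 0.30042931 / 0.89680574 = 0.335.
Therefore phi_{33} = 0.3350.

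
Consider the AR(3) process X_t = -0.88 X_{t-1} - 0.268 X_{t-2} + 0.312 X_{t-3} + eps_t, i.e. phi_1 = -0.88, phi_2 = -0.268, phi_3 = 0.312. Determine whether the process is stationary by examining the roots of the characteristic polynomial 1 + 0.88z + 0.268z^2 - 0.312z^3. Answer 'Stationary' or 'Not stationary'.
\text{Stationary}

The AR(p) characteristic polynomial is P(z) = 1 + 0.88z + 0.268z^2 - 0.312z^3.
Stationarity requires all roots to lie outside the unit circle, i.e. |z| > 1 for every root.
Degree 3: look for a simple real root z0 first, then factor out (1 - z/z0) and solve the remaining quadratic.
Testing z0 = 2.5: P(2.5) = 1 + (0.88)(2.5) + (0.268)(2.5)^2 + (-0.312)(2.5)^3
  = 1 + (2.2) + (1.675) + (-4.875) = 0.  So z_0 = 2.5 is a root, |z_0| = 2.5.
Divide out the factor (1 - 0.4 z) = (1 - z/z0) (since 1/z0 = 0.4):
  P(z) = (1 - 0.4 z)(1 + (1.28) z + (0.78) z^2)
  [check: z-coef 1.28 - (0.4) = 0.88; z^2-coef 0.78 - (0.4)(1.28) = 0.268; z^3-coef -(0.4)(0.78) = -0.312.]
Remaining roots from the quadratic factor 1 + (1.28) z + (0.78) z^2:
  Set 1 + (1.28) z + (0.78) z^2 = 0, i.e. a z^2 + b z + c = 0 with a = 0.78, b = 1.28, c = 1.
  Discriminant D = b^2 - 4ac = (1.28)^2 - 4*(0.78)*1 = 1.6384 - (3.12) = -1.4816.
  D < 0, so the roots are the complex-conjugate pair z = (-b +/- i sqrt(-D)) / (2a) = -0.8205 +/- 0.7803i.
  For a conjugate pair |z|^2 = z * conj(z) = (product of roots) = c/a = 1/(0.78) = 1.282051, so |z| = sqrt(1.282051) = 1.1323 for both roots.
Moduli of all roots: 2.5000, 1.1323, 1.1323.
All moduli strictly greater than 1? Yes.
Verdict: Stationary.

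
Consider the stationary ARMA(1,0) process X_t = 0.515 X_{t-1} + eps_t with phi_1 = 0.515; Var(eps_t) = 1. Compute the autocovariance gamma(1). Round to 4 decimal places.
\gamma(1) = 0.7009

Multiply the model equation by X_{t-k} and take expectations. With theta_0 = psi_0 = 1 and psi_j the MA(infinity) weights, this gives
  gamma(k) - sum_i phi_i gamma(k-i) = c_k,
  c_k = sigma^2 * sum_{j=k..q} theta_j psi_{j-k}   (c_k = 0 for k > q),
using gamma(-m) = gamma(m).
Pure AR (q = 0): c_0 = sigma^2 = 1, c_k = 0 for k >= 1.
Equations for k = 0 and k = 1 (AR order 1):
  gamma(0) = phi_1 gamma(1) + c_0
  gamma(1) = phi_1 gamma(0) + c_1
Substituting the second into the first: gamma(0) (1 - phi_1^2) = c_0 + phi_1 c_1, so
  gamma(0) = c_0 / (1 - phi_1^2) = 1 / (1 - (0.515)^2) = 1 / 0.734775 = 1.360961.
  gamma(1) = phi_1 gamma(0) = (0.515)(1.360961) = 0.700895.
Therefore gamma(1) = 0.7009 (to 4 decimal places).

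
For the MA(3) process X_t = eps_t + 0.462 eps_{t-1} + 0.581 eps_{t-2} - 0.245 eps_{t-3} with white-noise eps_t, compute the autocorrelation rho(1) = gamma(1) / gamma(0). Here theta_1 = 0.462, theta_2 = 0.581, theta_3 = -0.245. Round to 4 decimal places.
\rho(1) = 0.3650

For an MA(q) process with theta_0 = 1, the autocovariance is
  gamma(k) = sigma^2 * sum_{i=0..q-k} theta_i * theta_{i+k},
and rho(k) = gamma(k) / gamma(0). Sigma^2 cancels.
  numerator   = (1)*(0.462) + (0.462)*(0.581) + (0.581)*(-0.245) = 0.588077.
  denominator = (1)^2 + (0.462)^2 + (0.581)^2 + (-0.245)^2 = 1.61103.
  rho(1) = 0.588077 / 1.61103 = 0.3650.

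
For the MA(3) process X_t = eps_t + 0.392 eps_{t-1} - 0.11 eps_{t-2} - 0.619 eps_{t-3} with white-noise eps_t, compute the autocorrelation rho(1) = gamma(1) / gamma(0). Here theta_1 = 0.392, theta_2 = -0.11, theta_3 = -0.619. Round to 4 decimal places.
\rho(1) = 0.2692

For an MA(q) process with theta_0 = 1, the autocovariance is
  gamma(k) = sigma^2 * sum_{i=0..q-k} theta_i * theta_{i+k},
and rho(k) = gamma(k) / gamma(0). Sigma^2 cancels.
  numerator   = (1)*(0.392) + (0.392)*(-0.11) + (-0.11)*(-0.619) = 0.41697.
  denominator = (1)^2 + (0.392)^2 + (-0.11)^2 + (-0.619)^2 = 1.548925.
  rho(1) = 0.41697 / 1.548925 = 0.2692.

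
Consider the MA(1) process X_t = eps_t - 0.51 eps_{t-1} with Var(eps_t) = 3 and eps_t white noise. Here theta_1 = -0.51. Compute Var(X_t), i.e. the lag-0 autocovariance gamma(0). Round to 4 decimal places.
\gamma(0) = 3.7803

For an MA(q) process X_t = eps_t + sum_i theta_i eps_{t-i} with
Var(eps_t) = sigma^2, the variance is
  gamma(0) = sigma^2 * (1 + sum_i theta_i^2).
  sum_i theta_i^2 = (-0.51)^2 = 0.2601.
  gamma(0) = 3 * (1 + 0.2601) = 3 * 1.2601 = 3.7803.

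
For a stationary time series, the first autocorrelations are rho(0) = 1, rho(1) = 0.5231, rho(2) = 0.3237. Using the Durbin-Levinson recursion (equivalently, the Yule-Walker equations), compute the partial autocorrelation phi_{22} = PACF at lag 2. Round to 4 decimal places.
\phi_{22} = 0.0689

The PACF at lag k is phi_{kk}, the last component of the solution
to the Yule-Walker system G_k phi = r_k where
  (G_k)_{ij} = rho(|i - j|), (r_k)_i = rho(i), i,j = 1..k.
Equivalently, Durbin-Levinson gives phi_{kk} iteratively:
  phi_{11} = rho(1)
  phi_{kk} = [rho(k) - sum_{j=1..k-1} phi_{k-1,j} rho(k-j)]
            / [1 - sum_{j=1..k-1} phi_{k-1,j} rho(j)],
  phi_{k,j} = phi_{k-1,j} - phi_{kk} phi_{k-1,k-j},  j = 1..k-1.
Step k = 1:
  phi_11 = rho(1) = 0.5231.
Step k = 2:
  phi_22 = [rho(2) - phi_11 rho(1)] / [1 - phi_11 rho(1)] = [0.3237 - (0.5231)(0.5231)] / [1 - (0.5231)(0.5231)]
         = 0.05006639 / 0.72636639 = 0.0689.
Therefore phi_{22} = 0.0689.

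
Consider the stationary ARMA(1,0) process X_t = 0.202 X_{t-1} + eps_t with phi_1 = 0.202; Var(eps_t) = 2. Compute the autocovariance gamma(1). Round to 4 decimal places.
\gamma(1) = 0.4212

Multiply the model equation by X_{t-k} and take expectations. With theta_0 = psi_0 = 1 and psi_j the MA(infinity) weights, this gives
  gamma(k) - sum_i phi_i gamma(k-i) = c_k,
  c_k = sigma^2 * sum_{j=k..q} theta_j psi_{j-k}   (c_k = 0 for k > q),
using gamma(-m) = gamma(m).
Pure AR (q = 0): c_0 = sigma^2 = 2, c_k = 0 for k >= 1.
Equations for k = 0 and k = 1 (AR order 1):
  gamma(0) = phi_1 gamma(1) + c_0
  gamma(1) = phi_1 gamma(0) + c_1
Substituting the second into the first: gamma(0) (1 - phi_1^2) = c_0 + phi_1 c_1, so
  gamma(0) = c_0 / (1 - phi_1^2) = 2 / (1 - (0.202)^2) = 2 / 0.959196 = 2.08508.
  gamma(1) = phi_1 gamma(0) = (0.202)(2.08508) = 0.421186.
Therefore gamma(1) = 0.4212 (to 4 decimal places).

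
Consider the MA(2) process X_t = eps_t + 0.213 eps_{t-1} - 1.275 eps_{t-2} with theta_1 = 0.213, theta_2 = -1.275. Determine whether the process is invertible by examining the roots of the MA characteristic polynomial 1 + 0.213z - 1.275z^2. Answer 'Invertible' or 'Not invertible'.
\text{Not invertible}

The MA(q) characteristic polynomial is P(z) = 1 + 0.213z - 1.275z^2.
Invertibility requires all roots to lie outside the unit circle, i.e. |z| > 1 for every root.
Set 1 + (0.213) z + (-1.275) z^2 = 0, i.e. a z^2 + b z + c = 0 with a = -1.275, b = 0.213, c = 1.
Discriminant D = b^2 - 4ac = (0.213)^2 - 4*(-1.275)*1 = 0.045369 - (-5.1) = 5.145369.
D >= 0, so the roots are real: z = (-b +/- sqrt(D)) / (2a) = (-0.213 +/- 2.268341) / (-2.55).
  z_1 = (-0.213 + 2.268341) / (-2.55) = -0.806,   |z_1| = 0.806.
  z_2 = (-0.213 - 2.268341) / (-2.55) = 0.9731,   |z_2| = 0.9731.
Moduli of all roots: 0.8060, 0.9731.
All moduli strictly greater than 1? No.
Verdict: Not invertible.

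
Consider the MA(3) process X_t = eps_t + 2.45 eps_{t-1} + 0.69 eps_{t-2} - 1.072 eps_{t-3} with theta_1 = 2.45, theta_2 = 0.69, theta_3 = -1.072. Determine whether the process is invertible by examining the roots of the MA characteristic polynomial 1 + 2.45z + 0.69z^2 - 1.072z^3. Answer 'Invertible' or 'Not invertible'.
\text{Not invertible}

The MA(q) characteristic polynomial is P(z) = 1 + 2.45z + 0.69z^2 - 1.072z^3.
Invertibility requires all roots to lie outside the unit circle, i.e. |z| > 1 for every root.
Degree 3: look for a simple real root z0 first, then factor out (1 - z/z0) and solve the remaining quadratic.
Testing z0 = -0.625: P(-0.625) = 1 + (2.45)(-0.625) + (0.69)(-0.625)^2 + (-1.072)(-0.625)^3
  = 1 + (-1.53125) + (0.269531) + (0.261719) = 0.  So z_0 = -0.625 is a root, |z_0| = 0.625.
Divide out the factor (1 + 1.6 z) = (1 - z/z0) (since 1/z0 = -1.6):
  P(z) = (1 + 1.6 z)(1 + (0.85) z + (-0.67) z^2)
  [check: z-coef 0.85 - (-1.6) = 2.45; z^2-coef -0.67 - (-1.6)(0.85) = 0.69; z^3-coef -(-1.6)(-0.67) = -1.072.]
Remaining roots from the quadratic factor 1 + (0.85) z + (-0.67) z^2:
  Set 1 + (0.85) z + (-0.67) z^2 = 0, i.e. a z^2 + b z + c = 0 with a = -0.67, b = 0.85, c = 1.
  Discriminant D = b^2 - 4ac = (0.85)^2 - 4*(-0.67)*1 = 0.7225 - (-2.68) = 3.4025.
  D >= 0, so the roots are real: z = (-b +/- sqrt(D)) / (2a) = (-0.85 +/- 1.844587) / (-1.34).
    z_1 = (-0.85 + 1.844587) / (-1.34) = -0.7422,   |z_1| = 0.7422.
    z_2 = (-0.85 - 1.844587) / (-1.34) = 2.0109,   |z_2| = 2.0109.
Moduli of all roots: 0.6250, 0.7422, 2.0109.
All moduli strictly greater than 1? No.
Verdict: Not invertible.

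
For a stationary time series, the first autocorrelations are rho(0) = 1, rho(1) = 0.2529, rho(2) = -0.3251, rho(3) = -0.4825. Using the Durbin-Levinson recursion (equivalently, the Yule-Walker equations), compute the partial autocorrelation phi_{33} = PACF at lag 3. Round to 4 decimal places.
\phi_{33} = -0.3371

The PACF at lag k is phi_{kk}, the last component of the solution
to the Yule-Walker system G_k phi = r_k where
  (G_k)_{ij} = rho(|i - j|), (r_k)_i = rho(i), i,j = 1..k.
Equivalently, Durbin-Levinson gives phi_{kk} iteratively:
  phi_{11} = rho(1)
  phi_{kk} = [rho(k) - sum_{j=1..k-1} phi_{k-1,j} rho(k-j)]
            / [1 - sum_{j=1..k-1} phi_{k-1,j} rho(j)],
  phi_{k,j} = phi_{k-1,j} - phi_{kk} phi_{k-1,k-j},  j = 1..k-1.
Step k = 1:
  phi_11 = rho(1) = 0.2529.
Step k = 2:
  phi_22 = [rho(2) - phi_11 rho(1)] / [1 - phi_11 rho(1)] = [-0.3251 - (0.2529)(0.2529)] / [1 - (0.2529)(0.2529)]
         = -0.38905841 / 0.93604159 = -0.415642.
  Update: phi_21 = phi_11 - phi_22 phi_11 = 0.2529 - (-0.415642)(0.2529) = 0.358016.
Step k = 3:
  phi_33 = [rho(3) - phi_21 rho(2) - phi_22 rho(1)] / [1 - phi_21 rho(1) - phi_22 rho(2)]
    numerator   = -0.4825 - (0.358016)(-0.3251) - (-0.415642)(0.2529) = -0.26099311
    denominator = 1 - (0.358016)(0.2529) - (-0.415642)(-0.3251) = 0.77433249
  phi_33 = -0.26099311 / 0.77433249 = -0.3371.
Therefore phi_{33} = -0.3371.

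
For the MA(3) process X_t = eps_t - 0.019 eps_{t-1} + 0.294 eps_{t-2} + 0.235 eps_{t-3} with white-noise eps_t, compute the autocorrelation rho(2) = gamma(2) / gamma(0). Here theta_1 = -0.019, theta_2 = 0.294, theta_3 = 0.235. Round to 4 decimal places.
\rho(2) = 0.2535

For an MA(q) process with theta_0 = 1, the autocovariance is
  gamma(k) = sigma^2 * sum_{i=0..q-k} theta_i * theta_{i+k},
and rho(k) = gamma(k) / gamma(0). Sigma^2 cancels.
  numerator   = (1)*(0.294) + (-0.019)*(0.235) = 0.289535.
  denominator = (1)^2 + (-0.019)^2 + (0.294)^2 + (0.235)^2 = 1.142022.
  rho(2) = 0.289535 / 1.142022 = 0.2535.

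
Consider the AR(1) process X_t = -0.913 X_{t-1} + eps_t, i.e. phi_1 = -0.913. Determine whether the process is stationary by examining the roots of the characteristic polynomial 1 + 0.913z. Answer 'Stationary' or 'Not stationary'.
\text{Stationary}

The AR(p) characteristic polynomial is P(z) = 1 + 0.913z.
Stationarity requires all roots to lie outside the unit circle, i.e. |z| > 1 for every root.
This is linear in z: 1 + (0.913) z = 0  =>  z = -1/(0.913) = -1.09529,  |z| = 1.09529.
Moduli of all roots: 1.0953.
All moduli strictly greater than 1? Yes.
Verdict: Stationary.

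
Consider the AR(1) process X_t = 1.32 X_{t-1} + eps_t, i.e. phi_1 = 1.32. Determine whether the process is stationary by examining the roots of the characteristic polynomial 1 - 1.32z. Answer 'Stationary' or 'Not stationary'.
\text{Not stationary}

The AR(p) characteristic polynomial is P(z) = 1 - 1.32z.
Stationarity requires all roots to lie outside the unit circle, i.e. |z| > 1 for every root.
This is linear in z: 1 + (-1.32) z = 0  =>  z = -1/(-1.32) = 0.757576,  |z| = 0.757576.
Moduli of all roots: 0.7576.
All moduli strictly greater than 1? No.
Verdict: Not stationary.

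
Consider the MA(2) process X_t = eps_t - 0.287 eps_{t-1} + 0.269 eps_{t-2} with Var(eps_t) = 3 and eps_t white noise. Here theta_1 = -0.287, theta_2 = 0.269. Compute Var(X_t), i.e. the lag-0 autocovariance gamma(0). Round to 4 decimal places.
\gamma(0) = 3.4642

For an MA(q) process X_t = eps_t + sum_i theta_i eps_{t-i} with
Var(eps_t) = sigma^2, the variance is
  gamma(0) = sigma^2 * (1 + sum_i theta_i^2).
  sum_i theta_i^2 = (-0.287)^2 + (0.269)^2 = 0.082369 + 0.072361 = 0.15473.
  gamma(0) = 3 * (1 + 0.15473) = 3 * 1.15473 = 3.46419, which rounds to 3.4642.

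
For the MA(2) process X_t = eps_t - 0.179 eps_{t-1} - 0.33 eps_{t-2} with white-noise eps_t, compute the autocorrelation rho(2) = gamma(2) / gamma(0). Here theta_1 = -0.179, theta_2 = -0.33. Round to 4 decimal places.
\rho(2) = -0.2892

For an MA(q) process with theta_0 = 1, the autocovariance is
  gamma(k) = sigma^2 * sum_{i=0..q-k} theta_i * theta_{i+k},
and rho(k) = gamma(k) / gamma(0). Sigma^2 cancels.
  numerator   = (1)*(-0.33) = -0.33.
  denominator = (1)^2 + (-0.179)^2 + (-0.33)^2 = 1.140941.
  rho(2) = -0.33 / 1.140941 = -0.2892.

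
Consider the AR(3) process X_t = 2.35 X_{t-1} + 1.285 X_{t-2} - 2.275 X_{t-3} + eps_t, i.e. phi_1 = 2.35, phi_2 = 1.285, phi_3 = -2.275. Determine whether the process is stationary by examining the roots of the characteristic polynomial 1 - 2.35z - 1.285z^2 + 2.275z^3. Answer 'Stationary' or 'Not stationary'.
\text{Not stationary}

The AR(p) characteristic polynomial is P(z) = 1 - 2.35z - 1.285z^2 + 2.275z^3.
Stationarity requires all roots to lie outside the unit circle, i.e. |z| > 1 for every root.
Degree 3: look for a simple real root z0 first, then factor out (1 - z/z0) and solve the remaining quadratic.
Testing z0 = 0.4: P(0.4) = 1 + (-2.35)(0.4) + (-1.285)(0.4)^2 + (2.275)(0.4)^3
  = 1 + (-0.94) + (-0.2056) + (0.1456) = 0.  So z_0 = 0.4 is a root, |z_0| = 0.4.
Divide out the factor (1 - 2.5 z) = (1 - z/z0) (since 1/z0 = 2.5):
  P(z) = (1 - 2.5 z)(1 + (0.15) z + (-0.91) z^2)
  [check: z-coef 0.15 - (2.5) = -2.35; z^2-coef -0.91 - (2.5)(0.15) = -1.285; z^3-coef -(2.5)(-0.91) = 2.275.]
Remaining roots from the quadratic factor 1 + (0.15) z + (-0.91) z^2:
  Set 1 + (0.15) z + (-0.91) z^2 = 0, i.e. a z^2 + b z + c = 0 with a = -0.91, b = 0.15, c = 1.
  Discriminant D = b^2 - 4ac = (0.15)^2 - 4*(-0.91)*1 = 0.0225 - (-3.64) = 3.6625.
  D >= 0, so the roots are real: z = (-b +/- sqrt(D)) / (2a) = (-0.15 +/- 1.913766) / (-1.82).
    z_1 = (-0.15 + 1.913766) / (-1.82) = -0.9691,   |z_1| = 0.9691.
    z_2 = (-0.15 - 1.913766) / (-1.82) = 1.1339,   |z_2| = 1.1339.
Moduli of all roots: 0.4000, 0.9691, 1.1339.
All moduli strictly greater than 1? No.
Verdict: Not stationary.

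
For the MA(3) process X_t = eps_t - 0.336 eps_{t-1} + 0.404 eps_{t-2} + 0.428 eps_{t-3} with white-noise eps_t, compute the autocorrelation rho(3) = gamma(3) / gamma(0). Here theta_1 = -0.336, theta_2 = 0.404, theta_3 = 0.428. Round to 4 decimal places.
\rho(3) = 0.2933

For an MA(q) process with theta_0 = 1, the autocovariance is
  gamma(k) = sigma^2 * sum_{i=0..q-k} theta_i * theta_{i+k},
and rho(k) = gamma(k) / gamma(0). Sigma^2 cancels.
  numerator   = (1)*(0.428) = 0.428.
  denominator = (1)^2 + (-0.336)^2 + (0.404)^2 + (0.428)^2 = 1.459296.
  rho(3) = 0.428 / 1.459296 = 0.2933.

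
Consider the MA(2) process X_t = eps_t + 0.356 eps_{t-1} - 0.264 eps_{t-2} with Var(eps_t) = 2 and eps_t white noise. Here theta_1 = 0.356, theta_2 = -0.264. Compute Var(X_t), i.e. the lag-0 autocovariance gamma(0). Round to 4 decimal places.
\gamma(0) = 2.3929

For an MA(q) process X_t = eps_t + sum_i theta_i eps_{t-i} with
Var(eps_t) = sigma^2, the variance is
  gamma(0) = sigma^2 * (1 + sum_i theta_i^2).
  sum_i theta_i^2 = (0.356)^2 + (-0.264)^2 = 0.126736 + 0.069696 = 0.196432.
  gamma(0) = 2 * (1 + 0.196432) = 2 * 1.196432 = 2.392864, which rounds to 2.3929.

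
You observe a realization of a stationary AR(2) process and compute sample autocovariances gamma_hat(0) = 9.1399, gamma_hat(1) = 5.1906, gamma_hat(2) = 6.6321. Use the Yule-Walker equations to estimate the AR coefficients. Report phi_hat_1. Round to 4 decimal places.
\hat\phi_{1} = 0.2300

The Yule-Walker equations for an AR(p) process read, in matrix form,
  Gamma_p phi = r_p,   with   (Gamma_p)_{ij} = gamma(|i - j|),
                       (r_p)_i = gamma(i),   i,j = 1..p.
Substitute the sample gammas (Toeplitz matrix and right-hand side of size 2):
  Gamma_p = [[9.1399, 5.1906], [5.1906, 9.1399]]
  r_p     = [5.1906, 6.6321]
Written out:
  9.1399 phi_1 + 5.1906 phi_2 = 5.1906
  5.1906 phi_1 + 9.1399 phi_2 = 6.6321
Solve by Cramer's rule:
  det = gamma(0)^2 - gamma(1)^2 = (9.1399)^2 - (5.1906)^2 = 83.53777201 - 26.94232836 = 56.59544365
  phi_hat_1 = [gamma(1) gamma(0) - gamma(1) gamma(2)] / det = [(5.1906)(9.1399) - (5.1906)(6.6321)] / 56.59544365 = 13.01698668 / 56.59544365 = 0.23
  phi_hat_2 = [gamma(0) gamma(2) - gamma(1)^2] / det = [(9.1399)(6.6321) - (5.1906)^2] / 56.59544365 = 33.67440243 / 56.59544365 = 0.595
So phi_hat = [0.2300, 0.5950].
Therefore phi_hat_1 = 0.2300.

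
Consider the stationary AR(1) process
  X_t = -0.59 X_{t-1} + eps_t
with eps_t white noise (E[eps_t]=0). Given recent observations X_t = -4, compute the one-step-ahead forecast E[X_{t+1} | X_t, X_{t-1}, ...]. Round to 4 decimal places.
E[X_{t+1} \mid \mathcal F_t] = 2.3600

For an AR(p) model X_t = c + sum_i phi_i X_{t-i} + eps_t, the
one-step-ahead conditional mean is
  E[X_{t+1} | X_t, ...] = c + sum_i phi_i X_{t+1-i}.
Substitute known values:
  E[X_{t+1} | ...] = (-0.59) * (-4)
                   = 2.3600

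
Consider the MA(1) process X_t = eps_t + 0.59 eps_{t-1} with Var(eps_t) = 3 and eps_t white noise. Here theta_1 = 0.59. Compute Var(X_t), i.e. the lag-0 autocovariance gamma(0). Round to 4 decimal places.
\gamma(0) = 4.0443

For an MA(q) process X_t = eps_t + sum_i theta_i eps_{t-i} with
Var(eps_t) = sigma^2, the variance is
  gamma(0) = sigma^2 * (1 + sum_i theta_i^2).
  sum_i theta_i^2 = (0.59)^2 = 0.3481.
  gamma(0) = 3 * (1 + 0.3481) = 3 * 1.3481 = 4.0443.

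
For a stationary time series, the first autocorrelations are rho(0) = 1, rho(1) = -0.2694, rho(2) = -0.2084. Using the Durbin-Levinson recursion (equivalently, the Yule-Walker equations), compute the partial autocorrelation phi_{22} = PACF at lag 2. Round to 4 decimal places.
\phi_{22} = -0.3030

The PACF at lag k is phi_{kk}, the last component of the solution
to the Yule-Walker system G_k phi = r_k where
  (G_k)_{ij} = rho(|i - j|), (r_k)_i = rho(i), i,j = 1..k.
Equivalently, Durbin-Levinson gives phi_{kk} iteratively:
  phi_{11} = rho(1)
  phi_{kk} = [rho(k) - sum_{j=1..k-1} phi_{k-1,j} rho(k-j)]
            / [1 - sum_{j=1..k-1} phi_{k-1,j} rho(j)],
  phi_{k,j} = phi_{k-1,j} - phi_{kk} phi_{k-1,k-j},  j = 1..k-1.
Step k = 1:
  phi_11 = rho(1) = -0.2694.
Step k = 2:
  phi_22 = [rho(2) - phi_11 rho(1)] / [1 - phi_11 rho(1)] = [-0.2084 - (-0.2694)(-0.2694)] / [1 - (-0.2694)(-0.2694)]
         = -0.28097636 / 0.92742364 = -0.303.
Therefore phi_{22} = -0.3030.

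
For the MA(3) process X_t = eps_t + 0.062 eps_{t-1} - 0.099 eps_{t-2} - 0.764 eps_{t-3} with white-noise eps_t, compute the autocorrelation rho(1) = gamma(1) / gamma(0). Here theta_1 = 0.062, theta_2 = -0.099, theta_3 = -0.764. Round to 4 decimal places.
\rho(1) = 0.0823

For an MA(q) process with theta_0 = 1, the autocovariance is
  gamma(k) = sigma^2 * sum_{i=0..q-k} theta_i * theta_{i+k},
and rho(k) = gamma(k) / gamma(0). Sigma^2 cancels.
  numerator   = (1)*(0.062) + (0.062)*(-0.099) + (-0.099)*(-0.764) = 0.131498.
  denominator = (1)^2 + (0.062)^2 + (-0.099)^2 + (-0.764)^2 = 1.597341.
  rho(1) = 0.131498 / 1.597341 = 0.0823.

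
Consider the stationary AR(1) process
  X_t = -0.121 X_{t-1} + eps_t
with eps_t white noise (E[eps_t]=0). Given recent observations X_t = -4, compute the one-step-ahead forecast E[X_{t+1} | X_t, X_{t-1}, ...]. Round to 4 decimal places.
E[X_{t+1} \mid \mathcal F_t] = 0.4840

For an AR(p) model X_t = c + sum_i phi_i X_{t-i} + eps_t, the
one-step-ahead conditional mean is
  E[X_{t+1} | X_t, ...] = c + sum_i phi_i X_{t+1-i}.
Substitute known values:
  E[X_{t+1} | ...] = (-0.121) * (-4)
                   = 0.4840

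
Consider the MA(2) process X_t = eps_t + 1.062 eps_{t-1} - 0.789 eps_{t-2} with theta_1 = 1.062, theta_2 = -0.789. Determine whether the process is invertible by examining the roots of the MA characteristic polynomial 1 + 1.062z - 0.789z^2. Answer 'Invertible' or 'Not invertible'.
\text{Not invertible}

The MA(q) characteristic polynomial is P(z) = 1 + 1.062z - 0.789z^2.
Invertibility requires all roots to lie outside the unit circle, i.e. |z| > 1 for every root.
Set 1 + (1.062) z + (-0.789) z^2 = 0, i.e. a z^2 + b z + c = 0 with a = -0.789, b = 1.062, c = 1.
Discriminant D = b^2 - 4ac = (1.062)^2 - 4*(-0.789)*1 = 1.127844 - (-3.156) = 4.283844.
D >= 0, so the roots are real: z = (-b +/- sqrt(D)) / (2a) = (-1.062 +/- 2.069745) / (-1.578).
  z_1 = (-1.062 + 2.069745) / (-1.578) = -0.6386,   |z_1| = 0.6386.
  z_2 = (-1.062 - 2.069745) / (-1.578) = 1.9846,   |z_2| = 1.9846.
Moduli of all roots: 0.6386, 1.9846.
All moduli strictly greater than 1? No.
Verdict: Not invertible.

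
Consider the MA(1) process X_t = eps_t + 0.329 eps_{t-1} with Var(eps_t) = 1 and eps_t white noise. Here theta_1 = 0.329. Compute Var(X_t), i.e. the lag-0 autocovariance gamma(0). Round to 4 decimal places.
\gamma(0) = 1.1082

For an MA(q) process X_t = eps_t + sum_i theta_i eps_{t-i} with
Var(eps_t) = sigma^2, the variance is
  gamma(0) = sigma^2 * (1 + sum_i theta_i^2).
  sum_i theta_i^2 = (0.329)^2 = 0.108241.
  gamma(0) = 1 * (1 + 0.108241) = 1 * 1.108241 = 1.108241, which rounds to 1.1082.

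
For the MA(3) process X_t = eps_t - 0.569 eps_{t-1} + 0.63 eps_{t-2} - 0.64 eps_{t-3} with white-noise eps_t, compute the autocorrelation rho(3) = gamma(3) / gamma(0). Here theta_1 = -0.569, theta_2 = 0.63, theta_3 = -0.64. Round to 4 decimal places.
\rho(3) = -0.3004

For an MA(q) process with theta_0 = 1, the autocovariance is
  gamma(k) = sigma^2 * sum_{i=0..q-k} theta_i * theta_{i+k},
and rho(k) = gamma(k) / gamma(0). Sigma^2 cancels.
  numerator   = (1)*(-0.64) = -0.64.
  denominator = (1)^2 + (-0.569)^2 + (0.63)^2 + (-0.64)^2 = 2.130261.
  rho(3) = -0.64 / 2.130261 = -0.3004.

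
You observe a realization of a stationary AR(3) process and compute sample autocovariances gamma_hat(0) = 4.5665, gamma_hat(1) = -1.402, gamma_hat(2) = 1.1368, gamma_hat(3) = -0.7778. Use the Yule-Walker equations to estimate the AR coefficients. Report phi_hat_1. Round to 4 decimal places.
\hat\phi_{1} = -0.2440

The Yule-Walker equations for an AR(p) process read, in matrix form,
  Gamma_p phi = r_p,   with   (Gamma_p)_{ij} = gamma(|i - j|),
                       (r_p)_i = gamma(i),   i,j = 1..p.
Substitute the sample gammas (Toeplitz matrix and right-hand side of size 3):
  Gamma_p = [[4.5665, -1.402, 1.1368], [-1.402, 4.5665, -1.402], [1.1368, -1.402, 4.5665]]
  r_p     = [-1.402, 1.1368, -0.7778]
Written out (R1..R3):
  (R1) 4.5665 phi_1 - 1.402 phi_2 + 1.1368 phi_3 = -1.402
  (R2) -1.402 phi_1 + 4.5665 phi_2 - 1.402 phi_3 = 1.1368
  (R3) 1.1368 phi_1 - 1.402 phi_2 + 4.5665 phi_3 = -0.7778
Gaussian elimination:
  R2 <- R2 - (-1.402/4.5665) R1 = R2 - (-0.307019) R1:  4.13606 phi_2 - 1.052981 phi_3 = 0.70636
  R3 <- R3 - (1.1368/4.5665) R1 = R3 - (0.248943) R1:  -1.052981 phi_2 + 4.283501 phi_3 = -0.428781
  R3 <- R3 - (-1.052981/4.13606) R2 = R3 - (-0.254586) R2:  4.015427 phi_3 = -0.248952
Back-substitution:
  phi_hat_3 = -0.248952 / 4.015427 = -0.061999
  phi_hat_2 = (0.70636 - (-1.052981)(-0.061999)) / 4.13606 = 0.154997
  phi_hat_1 = (-1.402 - (-1.402)(0.154997) - (1.1368)(-0.061999)) / 4.5665 = -0.243997
So phi_hat = [-0.2440, 0.1550, -0.0620].
Therefore phi_hat_1 = -0.2440.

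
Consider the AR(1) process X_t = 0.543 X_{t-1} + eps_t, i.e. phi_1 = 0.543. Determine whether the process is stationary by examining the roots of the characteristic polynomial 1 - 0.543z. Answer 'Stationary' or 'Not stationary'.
\text{Stationary}

The AR(p) characteristic polynomial is P(z) = 1 - 0.543z.
Stationarity requires all roots to lie outside the unit circle, i.e. |z| > 1 for every root.
This is linear in z: 1 + (-0.543) z = 0  =>  z = -1/(-0.543) = 1.841621,  |z| = 1.841621.
Moduli of all roots: 1.8416.
All moduli strictly greater than 1? Yes.
Verdict: Stationary.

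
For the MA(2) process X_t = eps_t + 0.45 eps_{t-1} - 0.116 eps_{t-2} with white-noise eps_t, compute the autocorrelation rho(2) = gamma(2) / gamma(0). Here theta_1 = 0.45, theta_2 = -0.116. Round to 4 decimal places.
\rho(2) = -0.0954

For an MA(q) process with theta_0 = 1, the autocovariance is
  gamma(k) = sigma^2 * sum_{i=0..q-k} theta_i * theta_{i+k},
and rho(k) = gamma(k) / gamma(0). Sigma^2 cancels.
  numerator   = (1)*(-0.116) = -0.116.
  denominator = (1)^2 + (0.45)^2 + (-0.116)^2 = 1.215956.
  rho(2) = -0.116 / 1.215956 = -0.0954.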